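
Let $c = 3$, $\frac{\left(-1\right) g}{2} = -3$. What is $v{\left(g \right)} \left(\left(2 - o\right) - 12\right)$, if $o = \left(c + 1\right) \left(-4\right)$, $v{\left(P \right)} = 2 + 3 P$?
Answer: $120$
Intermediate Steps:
$g = 6$ ($g = \left(-2\right) \left(-3\right) = 6$)
$o = -16$ ($o = \left(3 + 1\right) \left(-4\right) = 4 \left(-4\right) = -16$)
$v{\left(g \right)} \left(\left(2 - o\right) - 12\right) = \left(2 + 3 \cdot 6\right) \left(\left(2 - -16\right) - 12\right) = \left(2 + 18\right) \left(\left(2 + 16\right) - 12\right) = 20 \left(18 - 12\right) = 20 \cdot 6 = 120$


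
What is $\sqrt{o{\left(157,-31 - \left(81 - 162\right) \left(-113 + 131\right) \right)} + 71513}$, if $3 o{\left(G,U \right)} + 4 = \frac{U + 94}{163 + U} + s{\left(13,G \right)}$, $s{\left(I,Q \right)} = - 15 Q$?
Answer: $\frac{\sqrt{178804892130}}{1590} \approx 265.95$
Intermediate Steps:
$o{\left(G,U \right)} = - \frac{4}{3} - 5 G + \frac{94 + U}{3 \left(163 + U\right)}$ ($o{\left(G,U \right)} = - \frac{4}{3} + \frac{\frac{U + 94}{163 + U} - 15 G}{3} = - \frac{4}{3} + \frac{\frac{94 + U}{163 + U} - 15 G}{3} = - \frac{4}{3} + \frac{- 15 G + \frac{94 + U}{163 + U}}{3} = - \frac{4}{3} - \left(5 G - \frac{94 + U}{3 \left(163 + U\right)}\right) = - \frac{4}{3} - 5 G + \frac{94 + U}{3 \left(163 + U\right)}$)
$\sqrt{o{\left(157,-31 - \left(81 - 162\right) \left(-113 + 131\right) \right)} + 71513} = \sqrt{\frac{-186 - \left(-31 - \left(81 - 162\right) \left(-113 + 131\right)\right) - 127955 - 785 \left(-31 - \left(81 - 162\right) \left(-113 + 131\right)\right)}{163 - \left(31 + \left(81 - 162\right) \left(-113 + 131\right)\right)} + 71513} = \sqrt{\frac{-186 - \left(-31 - \left(-81\right) 18\right) - 127955 - 785 \left(-31 - \left(-81\right) 18\right)}{163 - \left(31 - 1458\right)} + 71513} = \sqrt{\frac{-186 - \left(-31 - -1458\right) - 127955 - 785 \left(-31 - -1458\right)}{163 - -1427} + 71513} = \sqrt{\frac{-186 - \left(-31 + 1458\right) - 127955 - 785 \left(-31 + 1458\right)}{163 + \left(-31 + 1458\right)} + 71513} = \sqrt{\frac{-186 - 1427 - 127955 - 785 \cdot 1427}{163 + 1427} + 71513} = \sqrt{\frac{-186 - 1427 - 127955 - 1120195}{1590} + 71513} = \sqrt{\frac{1}{1590} \left(-1249763\right) + 71513} = \sqrt{- \frac{1249763}{1590} + 71513} = \sqrt{\frac{112455907}{1590}} = \frac{\sqrt{178804892130}}{1590}$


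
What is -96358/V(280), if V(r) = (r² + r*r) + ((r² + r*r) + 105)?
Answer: -96358/313705 ≈ -0.30716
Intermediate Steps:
V(r) = 105 + 4*r² (V(r) = (r² + r²) + ((r² + r²) + 105) = 2*r² + (2*r² + 105) = 2*r² + (105 + 2*r²) = 105 + 4*r²)
-96358/V(280) = -96358/(105 + 4*280²) = -96358/(105 + 4*78400) = -96358/(105 + 313600) = -96358/313705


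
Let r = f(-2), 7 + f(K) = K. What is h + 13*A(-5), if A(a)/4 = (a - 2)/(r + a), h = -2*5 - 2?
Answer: 14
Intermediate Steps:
f(K) = -7 + K
r = -9 (r = -7 - 2 = -9)
h = -12 (h = -10 - 2 = -12)
A(a) = 4*(-2 + a)/(-9 + a) (A(a) = 4*((a - 2)/(-9 + a)) = 4*((-2 + a)/(-9 + a)) = 4*(-2 + a)/(-9 + a))
h + 13*A(-5) = -12 + 13*(4*(-2 - 5)/(-9 - 5)) = -12 + 13*(4*(-7)/(-14)) = -12 + 13*(4*(-1/14)*(-7)) = -12 + 13*2 = -12 + 26 = 14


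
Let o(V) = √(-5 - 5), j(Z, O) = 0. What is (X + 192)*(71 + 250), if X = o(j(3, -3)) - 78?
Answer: 36594 + 321*I*√10 ≈ 36594.0 + 1015.1*I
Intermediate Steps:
o(V) = I*√10 (o(V) = √(-10) = I*√10)
X = -78 + I*√10 (X = I*√10 - 78 = -78 + I*√10 ≈ -78.0 + 3.1623*I)
(X + 192)*(71 + 250) = ((-78 + I*√10) + 192)*(71 + 250) = (114 + I*√10)*321 = 36594 + 321*I*√10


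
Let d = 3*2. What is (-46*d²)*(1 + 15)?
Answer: -26496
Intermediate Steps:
d = 6
(-46*d²)*(1 + 15) = (-46*6²)*(1 + 15) = -46*36*16 = -1656*16 = -26496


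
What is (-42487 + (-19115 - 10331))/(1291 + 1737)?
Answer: -71933/3028 ≈ -23.756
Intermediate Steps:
(-42487 + (-19115 - 10331))/(1291 + 1737) = (-42487 - 29446)/3028 = -71933*1/3028 = -71933/3028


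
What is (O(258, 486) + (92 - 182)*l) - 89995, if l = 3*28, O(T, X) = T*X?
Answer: 27833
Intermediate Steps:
l = 84
(O(258, 486) + (92 - 182)*l) - 89995 = (258*486 + (92 - 182)*84) - 89995 = (125388 - 90*84) - 89995 = (125388 - 7560) - 89995 = 117828 - 89995 = 27833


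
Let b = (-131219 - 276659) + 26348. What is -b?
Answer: 381530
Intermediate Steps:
b = -381530 (b = -407878 + 26348 = -381530)
-b = -1*(-381530) = 381530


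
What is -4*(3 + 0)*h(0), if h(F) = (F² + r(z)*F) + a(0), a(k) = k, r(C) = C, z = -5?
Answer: 0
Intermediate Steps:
h(F) = F² - 5*F (h(F) = (F² - 5*F) + 0 = F² - 5*F)
-4*(3 + 0)*h(0) = -4*(3 + 0)*0*(-5 + 0) = -12*0*(-5) = -12*0 = -4*0 = 0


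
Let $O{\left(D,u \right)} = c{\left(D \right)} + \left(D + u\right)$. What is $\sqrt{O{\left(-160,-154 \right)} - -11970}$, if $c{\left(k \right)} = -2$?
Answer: $\sqrt{11654} \approx 107.95$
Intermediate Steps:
$O{\left(D,u \right)} = -2 + D + u$ ($O{\left(D,u \right)} = -2 + \left(D + u\right) = -2 + D + u$)
$\sqrt{O{\left(-160,-154 \right)} - -11970} = \sqrt{\left(-2 - 160 - 154\right) - -11970} = \sqrt{-316 + 11970} = \sqrt{11654}$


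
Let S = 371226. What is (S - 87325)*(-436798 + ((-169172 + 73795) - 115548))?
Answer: -183889207423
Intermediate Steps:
(S - 87325)*(-436798 + ((-169172 + 73795) - 115548)) = (371226 - 87325)*(-436798 + ((-169172 + 73795) - 115548)) = 283901*(-436798 + (-95377 - 115548)) = 283901*(-436798 - 210925) = 283901*(-647723) = -183889207423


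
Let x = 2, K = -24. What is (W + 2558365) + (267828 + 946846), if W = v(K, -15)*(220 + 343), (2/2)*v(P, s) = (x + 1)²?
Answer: 3778106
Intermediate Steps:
v(P, s) = 9 (v(P, s) = (2 + 1)² = 3² = 9)
W = 5067 (W = 9*(220 + 343) = 9*563 = 5067)
(W + 2558365) + (267828 + 946846) = (5067 + 2558365) + (267828 + 946846) = 2563432 + 1214674 = 3778106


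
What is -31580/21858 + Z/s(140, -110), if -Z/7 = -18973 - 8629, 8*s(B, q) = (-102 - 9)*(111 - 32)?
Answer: -153437378/863391 ≈ -177.71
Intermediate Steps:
s(B, q) = -8769/8 (s(B, q) = ((-102 - 9)*(111 - 32))/8 = (-111*79)/8 = (⅛)*(-8769) = -8769/8)
Z = 193214 (Z = -7*(-18973 - 8629) = -7*(-27602) = 193214)
-31580/21858 + Z/s(140, -110) = -31580/21858 + 193214/(-8769/8) = -31580*1/21858 + 193214*(-8/8769) = -15790/10929 - 41776/237 = -153437378/863391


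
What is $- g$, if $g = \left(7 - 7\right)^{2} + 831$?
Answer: $-831$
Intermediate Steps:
$g = 831$ ($g = 0^{2} + 831 = 0 + 831 = 831$)
$- g = \left(-1\right) 831 = -831$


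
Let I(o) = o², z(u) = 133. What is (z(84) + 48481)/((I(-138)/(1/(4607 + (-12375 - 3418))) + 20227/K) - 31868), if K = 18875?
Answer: -917589250/4021470711273 ≈ -0.00022817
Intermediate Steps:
(z(84) + 48481)/((I(-138)/(1/(4607 + (-12375 - 3418))) + 20227/K) - 31868) = (133 + 48481)/(((-138)²/(1/(4607 + (-12375 - 3418))) + 20227/18875) - 31868) = 48614/((19044/(1/(4607 - 15793)) + 20227*(1/18875)) - 31868) = 48614/((19044/(1/(-11186)) + 20227/18875) - 31868) = 48614/((19044/(-1/11186) + 20227/18875) - 31868) = 48614/((19044*(-11186) + 20227/18875) - 31868) = 48614/((-213026184 + 20227/18875) - 31868) = 48614/(-4020869202773/18875 - 31868) = 48614/(-4021470711273/18875) = 48614*(-18875/4021470711273) = -917589250/4021470711273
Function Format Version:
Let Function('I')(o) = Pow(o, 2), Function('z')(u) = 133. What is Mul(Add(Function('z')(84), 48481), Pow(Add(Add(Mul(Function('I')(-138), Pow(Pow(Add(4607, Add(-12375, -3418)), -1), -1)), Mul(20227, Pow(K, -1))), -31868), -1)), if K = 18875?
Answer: Rational(-917589250, 4021470711273) ≈ -0.00022817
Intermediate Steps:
Mul(Add(Function('z')(84), 48481), Pow(Add(Add(Mul(Function('I')(-138), Pow(Pow(Add(4607, Add(-12375, -3418)), -1), -1)), Mul(20227, Pow(K, -1))), -31868), -1)) = Mul(Add(133, 48481), Pow(Add(Add(Mul(Pow(-138, 2), Pow(Pow(Add(4607, Add(-12375, -3418)), -1), -1)), Mul(20227, Pow(18875, -1))), -31868), -1)) = Mul(48614, Pow(Add(Add(Mul(19044, Pow(Pow(Add(4607, -15793), -1), -1)), Mul(20227, Rational(1, 18875))), -31868), -1)) = Mul(48614, Pow(Add(Add(Mul(19044, Pow(Pow(-11186, -1), -1)), Rational(20227, 18875)), -31868), -1)) = Mul(48614, Pow(Add(Add(Mul(19044, Pow(Rational(-1, 11186), -1)), Rational(20227, 18875)), -31868), -1)) = Mul(48614, Pow(Add(Add(Mul(19044, -11186), Rational(20227, 18875)), -31868), -1)) = Mul(48614, Pow(Add(Add(-213026184, Rational(20227, 18875)), -31868), -1)) = Mul(48614, Pow(Add(Rational(-4020869202773, 18875), -31868), -1)) = Mul(48614, Pow(Rational(-4021470711273, 18875), -1)) = Mul(48614, Rational(-18875, 4021470711273)) = Rational(-917589250, 4021470711273)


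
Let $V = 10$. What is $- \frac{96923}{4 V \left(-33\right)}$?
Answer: $\frac{96923}{1320} \approx 73.427$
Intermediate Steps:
$- \frac{96923}{4 V \left(-33\right)} = - \frac{96923}{4 \cdot 10 \left(-33\right)} = - \frac{96923}{40 \left(-33\right)} = - \frac{96923}{-1320} = \left(-96923\right) \left(- \frac{1}{1320}\right) = \frac{96923}{1320}$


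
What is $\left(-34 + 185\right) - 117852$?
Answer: $-117701$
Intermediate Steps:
$\left(-34 + 185\right) - 117852 = 151 - 117852 = -117701$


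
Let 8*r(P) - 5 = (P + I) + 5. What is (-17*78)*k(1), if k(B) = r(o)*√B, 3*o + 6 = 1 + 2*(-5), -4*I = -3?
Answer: -15249/16 ≈ -953.06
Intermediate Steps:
I = ¾ (I = -¼*(-3) = ¾ ≈ 0.75000)
o = -5 (o = -2 + (1 + 2*(-5))/3 = -2 + (1 - 10)/3 = -2 + (⅓)*(-9) = -2 - 3 = -5)
r(P) = 43/32 + P/8 (r(P) = 5/8 + ((P + ¾) + 5)/8 = 5/8 + ((¾ + P) + 5)/8 = 5/8 + (23/4 + P)/8 = 5/8 + (23/32 + P/8) = 43/32 + P/8)
k(B) = 23*√B/32 (k(B) = (43/32 + (⅛)*(-5))*√B = (43/32 - 5/8)*√B = 23*√B/32)
(-17*78)*k(1) = (-17*78)*(23*√1/32) = -15249/16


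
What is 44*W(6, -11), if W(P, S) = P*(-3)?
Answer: -792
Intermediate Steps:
W(P, S) = -3*P
44*W(6, -11) = 44*(-3*6) = 44*(-18) = -792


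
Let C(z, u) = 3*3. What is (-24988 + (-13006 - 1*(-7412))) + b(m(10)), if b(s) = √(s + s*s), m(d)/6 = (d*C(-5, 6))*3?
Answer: -30582 + 18*√8105 ≈ -28962.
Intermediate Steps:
C(z, u) = 9
m(d) = 162*d (m(d) = 6*((d*9)*3) = 6*((9*d)*3) = 6*(27*d) = 162*d)
b(s) = √(s + s²)
(-24988 + (-13006 - 1*(-7412))) + b(m(10)) = (-24988 + (-13006 - 1*(-7412))) + √((162*10)*(1 + 162*10)) = (-24988 + (-13006 + 7412)) + √(1620*(1 + 1620)) = (-24988 - 5594) + √(1620*1621) = -30582 + √2626020 = -30582 + 18*√8105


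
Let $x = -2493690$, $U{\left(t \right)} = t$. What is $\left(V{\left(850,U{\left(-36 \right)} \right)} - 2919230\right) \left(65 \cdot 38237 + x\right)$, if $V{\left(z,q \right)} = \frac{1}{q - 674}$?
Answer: $\frac{3434386519757}{142} \approx 2.4186 \cdot 10^{10}$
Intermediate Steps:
$V{\left(z,q \right)} = \frac{1}{-674 + q}$
$\left(V{\left(850,U{\left(-36 \right)} \right)} - 2919230\right) \left(65 \cdot 38237 + x\right) = \left(\frac{1}{-674 - 36} - 2919230\right) \left(65 \cdot 38237 - 2493690\right) = \left(\frac{1}{-710} - 2919230\right) \left(2485405 - 2493690\right) = \left(- \frac{1}{710} - 2919230\right) \left(-8285\right) = \left(- \frac{2072653301}{710}\right) \left(-8285\right) = \frac{3434386519757}{142}$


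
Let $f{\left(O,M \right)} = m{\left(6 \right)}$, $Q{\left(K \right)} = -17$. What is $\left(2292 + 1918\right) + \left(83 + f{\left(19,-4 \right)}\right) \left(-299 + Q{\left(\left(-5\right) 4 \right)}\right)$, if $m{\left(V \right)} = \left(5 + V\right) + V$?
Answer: $-27390$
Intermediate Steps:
$m{\left(V \right)} = 5 + 2 V$
$f{\left(O,M \right)} = 17$ ($f{\left(O,M \right)} = 5 + 2 \cdot 6 = 5 + 12 = 17$)
$\left(2292 + 1918\right) + \left(83 + f{\left(19,-4 \right)}\right) \left(-299 + Q{\left(\left(-5\right) 4 \right)}\right) = \left(2292 + 1918\right) + \left(83 + 17\right) \left(-299 - 17\right) = 4210 + 100 \left(-316\right) = 4210 - 31600 = -27390$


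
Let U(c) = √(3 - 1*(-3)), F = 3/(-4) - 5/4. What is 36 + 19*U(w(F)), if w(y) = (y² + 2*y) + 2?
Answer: 36 + 19*√6 ≈ 82.540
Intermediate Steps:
F = -2 (F = 3*(-¼) - 5*¼ = -¾ - 5/4 = -2)
w(y) = 2 + y² + 2*y
U(c) = √6 (U(c) = √(3 + 3) = √6)
36 + 19*U(w(F)) = 36 + 19*√6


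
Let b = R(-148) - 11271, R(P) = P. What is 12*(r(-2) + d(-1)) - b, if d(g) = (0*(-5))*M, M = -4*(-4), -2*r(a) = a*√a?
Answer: 11419 + 12*I*√2 ≈ 11419.0 + 16.971*I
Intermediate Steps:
r(a) = -a^(3/2)/2 (r(a) = -a*√a/2 = -a^(3/2)/2)
M = 16
d(g) = 0 (d(g) = (0*(-5))*16 = 0*16 = 0)
b = -11419 (b = -148 - 11271 = -11419)
12*(r(-2) + d(-1)) - b = 12*(-(-1)*I*√2 + 0) - 1*(-11419) = 12*(-(-1)*I*√2 + 0) + 11419 = 12*(I*√2 + 0) + 11419 = 12*(I*√2) + 11419 = 12*I*√2 + 11419 = 11419 + 12*I*√2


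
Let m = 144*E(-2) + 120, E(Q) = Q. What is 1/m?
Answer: -1/168 ≈ -0.0059524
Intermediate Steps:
m = -168 (m = 144*(-2) + 120 = -288 + 120 = -168)
1/m = 1/(-168) = -1/168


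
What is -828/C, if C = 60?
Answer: -69/5 ≈ -13.800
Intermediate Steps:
-828/C = -828/60 = -828*1/60 = -69/5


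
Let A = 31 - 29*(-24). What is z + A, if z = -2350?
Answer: -1623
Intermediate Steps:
A = 727 (A = 31 + 696 = 727)
z + A = -2350 + 727 = -1623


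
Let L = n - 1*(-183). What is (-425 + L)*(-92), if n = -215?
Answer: 42044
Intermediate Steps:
L = -32 (L = -215 - 1*(-183) = -215 + 183 = -32)
(-425 + L)*(-92) = (-425 - 32)*(-92) = -457*(-92) = 42044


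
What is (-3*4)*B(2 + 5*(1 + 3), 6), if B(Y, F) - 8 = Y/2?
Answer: -228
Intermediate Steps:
B(Y, F) = 8 + Y/2
(-3*4)*B(2 + 5*(1 + 3), 6) = (-3*4)*(8 + (2 + 5*(1 + 3))/2) = -12*(8 + (2 + 5*4)/2) = -12*(8 + (2 + 20)/2) = -12*(8 + (½)*22) = -12*(8 + 11) = -12*19 = -228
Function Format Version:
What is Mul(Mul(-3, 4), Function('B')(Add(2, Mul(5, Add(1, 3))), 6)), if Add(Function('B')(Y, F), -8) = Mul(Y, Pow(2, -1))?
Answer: -228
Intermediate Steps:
Function('B')(Y, F) = Add(8, Mul(Rational(1, 2), Y)) (Function('B')(Y, F) = Add(8, Mul(Y, Pow(2, -1))) = Add(8, Mul(Y, Rational(1, 2))) = Add(8, Mul(Rational(1, 2), Y)))
Mul(Mul(-3, 4), Function('B')(Add(2, Mul(5, Add(1, 3))), 6)) = Mul(Mul(-3, 4), Add(8, Mul(Rational(1, 2), Add(2, Mul(5, Add(1, 3)))))) = Mul(-12, Add(8, Mul(Rational(1, 2), Add(2, Mul(5, 4))))) = Mul(-12, Add(8, Mul(Rational(1, 2), Add(2, 20)))) = Mul(-12, Add(8, Mul(Rational(1, 2), 22))) = Mul(-12, Add(8, 11)) = Mul(-12, 19) = -228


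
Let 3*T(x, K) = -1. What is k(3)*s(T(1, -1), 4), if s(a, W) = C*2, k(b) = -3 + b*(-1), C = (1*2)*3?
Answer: -72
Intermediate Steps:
C = 6 (C = 2*3 = 6)
T(x, K) = -⅓ (T(x, K) = (⅓)*(-1) = -⅓)
k(b) = -3 - b
s(a, W) = 12 (s(a, W) = 6*2 = 12)
k(3)*s(T(1, -1), 4) = (-3 - 1*3)*12 = (-3 - 3)*12 = -6*12 = -72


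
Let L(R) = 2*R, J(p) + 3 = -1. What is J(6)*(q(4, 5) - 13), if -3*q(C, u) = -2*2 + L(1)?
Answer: 148/3 ≈ 49.333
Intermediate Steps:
J(p) = -4 (J(p) = -3 - 1 = -4)
q(C, u) = ⅔ (q(C, u) = -(-2*2 + 2*1)/3 = -(-4 + 2)/3 = -⅓*(-2) = ⅔)
J(6)*(q(4, 5) - 13) = -4*(⅔ - 13) = -4*(-37/3) = 148/3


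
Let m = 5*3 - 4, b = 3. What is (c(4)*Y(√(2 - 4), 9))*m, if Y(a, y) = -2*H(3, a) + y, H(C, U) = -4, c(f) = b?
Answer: 561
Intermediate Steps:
c(f) = 3
m = 11 (m = 15 - 4 = 11)
Y(a, y) = 8 + y (Y(a, y) = -2*(-4) + y = 8 + y)
(c(4)*Y(√(2 - 4), 9))*m = (3*(8 + 9))*11 = (3*17)*11 = 51*11 = 561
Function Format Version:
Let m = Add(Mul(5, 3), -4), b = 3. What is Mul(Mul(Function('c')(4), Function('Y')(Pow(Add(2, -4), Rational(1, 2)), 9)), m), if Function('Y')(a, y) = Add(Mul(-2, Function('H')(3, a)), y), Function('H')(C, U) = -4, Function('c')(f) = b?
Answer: 561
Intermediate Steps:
Function('c')(f) = 3
m = 11 (m = Add(15, -4) = 11)
Function('Y')(a, y) = Add(8, y) (Function('Y')(a, y) = Add(Mul(-2, -4), y) = Add(8, y))
Mul(Mul(Function('c')(4), Function('Y')(Pow(Add(2, -4), Rational(1, 2)), 9)), m) = Mul(Mul(3, Add(8, 9)), 11) = Mul(Mul(3, 17), 11) = Mul(51, 11) = 561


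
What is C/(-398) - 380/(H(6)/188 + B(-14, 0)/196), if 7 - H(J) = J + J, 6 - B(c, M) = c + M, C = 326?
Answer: -139344945/27661 ≈ -5037.6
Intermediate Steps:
B(c, M) = 6 - M - c (B(c, M) = 6 - (c + M) = 6 - (M + c) = 6 + (-M - c) = 6 - M - c)
H(J) = 7 - 2*J (H(J) = 7 - (J + J) = 7 - 2*J)
C/(-398) - 380/(H(6)/188 + B(-14, 0)/196) = 326/(-398) - 380/((7 - 2*6)/188 + (6 - 1*0 - 1*(-14))/196) = 326*(-1/398) - 380/((7 - 12)*(1/188) + (6 + 0 + 14)*(1/196)) = -163/199 - 380/(-5*1/188 + 20*(1/196)) = -163/199 - 380/(-5/188 + 5/49) = -163/199 - 380/695/9212 = -163/199 - 380*9212/695 = -163/199 - 700112/139 = -139344945/27661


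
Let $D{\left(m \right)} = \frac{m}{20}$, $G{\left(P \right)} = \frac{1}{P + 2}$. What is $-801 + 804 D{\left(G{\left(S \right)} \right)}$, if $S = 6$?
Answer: $- \frac{31839}{40} \approx -795.97$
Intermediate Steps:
$G{\left(P \right)} = \frac{1}{2 + P}$
$D{\left(m \right)} = \frac{m}{20}$ ($D{\left(m \right)} = m \frac{1}{20} = \frac{m}{20}$)
$-801 + 804 D{\left(G{\left(S \right)} \right)} = -801 + 804 \frac{1}{20 \left(2 + 6\right)} = -801 + 804 \frac{1}{20 \cdot 8} = -801 + 804 \cdot \frac{1}{20} \cdot \frac{1}{8} = -801 + 804 \cdot \frac{1}{160} = -801 + \frac{201}{40} = - \frac{31839}{40}$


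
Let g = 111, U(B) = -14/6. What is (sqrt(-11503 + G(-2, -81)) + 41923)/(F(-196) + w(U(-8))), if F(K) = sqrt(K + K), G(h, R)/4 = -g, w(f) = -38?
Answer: (sqrt(11947) - 41923*I)/(2*(7*sqrt(2) + 19*I)) ≈ -866.51 - 454.35*I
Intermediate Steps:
U(B) = -7/3 (U(B) = -14*1/6 = -7/3)
G(h, R) = -444 (G(h, R) = 4*(-1*111) = 4*(-111) = -444)
F(K) = sqrt(2)*sqrt(K) (F(K) = sqrt(2*K) = sqrt(2)*sqrt(K))
(sqrt(-11503 + G(-2, -81)) + 41923)/(F(-196) + w(U(-8))) = (sqrt(-11503 - 444) + 41923)/(sqrt(2)*sqrt(-196) - 38) = (sqrt(-11947) + 41923)/(sqrt(2)*(14*I) - 38) = (I*sqrt(11947) + 41923)/(14*I*sqrt(2) - 38) = (41923 + I*sqrt(11947))/(-38 + 14*I*sqrt(2))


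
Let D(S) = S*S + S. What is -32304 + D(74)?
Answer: -26754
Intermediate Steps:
D(S) = S + S**2 (D(S) = S**2 + S = S + S**2)
-32304 + D(74) = -32304 + 74*(1 + 74) = -32304 + 74*75 = -32304 + 5550 = -26754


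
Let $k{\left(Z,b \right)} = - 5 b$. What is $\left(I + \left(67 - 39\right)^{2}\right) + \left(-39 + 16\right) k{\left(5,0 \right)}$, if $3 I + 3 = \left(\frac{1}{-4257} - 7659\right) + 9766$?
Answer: $\frac{18969191}{12771} \approx 1485.3$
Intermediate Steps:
$I = \frac{8956727}{12771}$ ($I = -1 + \frac{\left(\frac{1}{-4257} - 7659\right) + 9766}{3} = -1 + \frac{\left(- \frac{1}{4257} - 7659\right) + 9766}{3} = -1 + \frac{- \frac{32604364}{4257} + 9766}{3} = -1 + \frac{1}{3} \cdot \frac{8969498}{4257} = -1 + \frac{8969498}{12771} = \frac{8956727}{12771} \approx 701.33$)
$\left(I + \left(67 - 39\right)^{2}\right) + \left(-39 + 16\right) k{\left(5,0 \right)} = \left(\frac{8956727}{12771} + \left(67 - 39\right)^{2}\right) + \left(-39 + 16\right) \left(\left(-5\right) 0\right) = \left(\frac{8956727}{12771} + 28^{2}\right) - 0 = \left(\frac{8956727}{12771} + 784\right) + 0 = \frac{18969191}{12771} + 0 = \frac{18969191}{12771}$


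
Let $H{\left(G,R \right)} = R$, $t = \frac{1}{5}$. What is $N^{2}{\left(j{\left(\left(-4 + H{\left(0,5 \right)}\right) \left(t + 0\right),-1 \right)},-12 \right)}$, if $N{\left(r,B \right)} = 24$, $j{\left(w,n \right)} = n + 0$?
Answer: $576$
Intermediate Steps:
$t = \frac{1}{5} \approx 0.2$
$j{\left(w,n \right)} = n$
$N^{2}{\left(j{\left(\left(-4 + H{\left(0,5 \right)}\right) \left(t + 0\right),-1 \right)},-12 \right)} = 24^{2} = 576$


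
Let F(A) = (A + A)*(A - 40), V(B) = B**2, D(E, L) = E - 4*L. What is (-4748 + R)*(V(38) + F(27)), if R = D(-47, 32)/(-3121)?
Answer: -10995203086/3121 ≈ -3.5230e+6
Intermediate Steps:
F(A) = 2*A*(-40 + A) (F(A) = (2*A)*(-40 + A) = 2*A*(-40 + A))
R = 175/3121 (R = (-47 - 4*32)/(-3121) = (-47 - 128)*(-1/3121) = -175*(-1/3121) = 175/3121 ≈ 0.056072)
(-4748 + R)*(V(38) + F(27)) = (-4748 + 175/3121)*(38**2 + 2*27*(-40 + 27)) = -14818333*(1444 + 2*27*(-13))/3121 = -14818333*(1444 - 702)/3121 = -14818333/3121*742 = -10995203086/3121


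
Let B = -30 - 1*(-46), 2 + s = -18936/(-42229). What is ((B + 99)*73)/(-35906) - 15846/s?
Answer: 12013167628907/1176316466 ≈ 10213.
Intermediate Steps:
s = -65522/42229 (s = -2 - 18936/(-42229) = -2 - 18936*(-1/42229) = -2 + 18936/42229 = -65522/42229 ≈ -1.5516)
B = 16 (B = -30 + 46 = 16)
((B + 99)*73)/(-35906) - 15846/s = ((16 + 99)*73)/(-35906) - 15846/(-65522/42229) = (115*73)*(-1/35906) - 15846*(-42229/65522) = 8395*(-1/35906) + 334580367/32761 = -8395/35906 + 334580367/32761 = 12013167628907/1176316466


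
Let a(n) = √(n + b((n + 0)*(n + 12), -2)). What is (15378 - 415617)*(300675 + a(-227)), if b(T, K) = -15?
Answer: -120341861325 - 4402629*I*√2 ≈ -1.2034e+11 - 6.2263e+6*I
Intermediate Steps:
a(n) = √(-15 + n) (a(n) = √(n - 15) = √(-15 + n))
(15378 - 415617)*(300675 + a(-227)) = (15378 - 415617)*(300675 + √(-15 - 227)) = -400239*(300675 + √(-242)) = -400239*(300675 + 11*I*√2) = -120341861325 - 4402629*I*√2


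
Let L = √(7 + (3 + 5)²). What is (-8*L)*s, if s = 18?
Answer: -144*√71 ≈ -1213.4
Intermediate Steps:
L = √71 (L = √(7 + 8²) = √(7 + 64) = √71 ≈ 8.4261)
(-8*L)*s = -8*√71*18 = -144*√71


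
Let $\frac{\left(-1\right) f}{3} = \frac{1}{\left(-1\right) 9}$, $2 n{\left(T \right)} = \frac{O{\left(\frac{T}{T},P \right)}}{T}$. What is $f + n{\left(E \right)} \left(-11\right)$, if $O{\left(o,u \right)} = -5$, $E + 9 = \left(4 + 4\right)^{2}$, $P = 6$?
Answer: $\frac{5}{6} \approx 0.83333$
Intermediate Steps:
$E = 55$ ($E = -9 + \left(4 + 4\right)^{2} = -9 + 8^{2} = -9 + 64 = 55$)
$n{\left(T \right)} = - \frac{5}{2 T}$ ($n{\left(T \right)} = \frac{\left(-5\right) \frac{1}{T}}{2} = - \frac{5}{2 T}$)
$f = \frac{1}{3}$ ($f = - \frac{3}{\left(-1\right) 9} = - \frac{3}{-9} = \left(-3\right) \left(- \frac{1}{9}\right) = \frac{1}{3} \approx 0.33333$)
$f + n{\left(E \right)} \left(-11\right) = \frac{1}{3} + - \frac{5}{2 \cdot 55} \left(-11\right) = \frac{1}{3} + \left(- \frac{5}{2}\right) \frac{1}{55} \left(-11\right) = \frac{1}{3} - - \frac{1}{2} = \frac{1}{3} + \frac{1}{2} = \frac{5}{6}$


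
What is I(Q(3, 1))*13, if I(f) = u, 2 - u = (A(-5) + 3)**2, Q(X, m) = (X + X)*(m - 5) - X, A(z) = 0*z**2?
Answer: -91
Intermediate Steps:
A(z) = 0
Q(X, m) = -X + 2*X*(-5 + m) (Q(X, m) = (2*X)*(-5 + m) - X = 2*X*(-5 + m) - X = -X + 2*X*(-5 + m))
u = -7 (u = 2 - (0 + 3)**2 = 2 - 1*3**2 = 2 - 1*9 = 2 - 9 = -7)
I(f) = -7
I(Q(3, 1))*13 = -7*13 = -91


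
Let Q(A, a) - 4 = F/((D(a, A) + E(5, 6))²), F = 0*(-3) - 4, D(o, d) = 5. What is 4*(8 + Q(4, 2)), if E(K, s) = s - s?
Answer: 1184/25 ≈ 47.360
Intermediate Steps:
E(K, s) = 0
F = -4 (F = 0 - 4 = -4)
Q(A, a) = 96/25 (Q(A, a) = 4 - 4/(5 + 0)² = 4 - 4/(5²) = 4 - 4/25 = 96/25)
4*(8 + Q(4, 2)) = 4*(8 + 96/25) = 4*(296/25) = 1184/25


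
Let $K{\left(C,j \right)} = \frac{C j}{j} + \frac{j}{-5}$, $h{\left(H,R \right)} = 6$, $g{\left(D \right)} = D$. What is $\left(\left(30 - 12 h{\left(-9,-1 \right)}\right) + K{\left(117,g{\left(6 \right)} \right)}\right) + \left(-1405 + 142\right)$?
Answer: $- \frac{5946}{5} \approx -1189.2$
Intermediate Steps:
$K{\left(C,j \right)} = C - \frac{j}{5}$ ($K{\left(C,j \right)} = C + j \left(- \frac{1}{5}\right) = C - \frac{j}{5}$)
$\left(\left(30 - 12 h{\left(-9,-1 \right)}\right) + K{\left(117,g{\left(6 \right)} \right)}\right) + \left(-1405 + 142\right) = \left(\left(30 - 72\right) + \left(117 - \frac{6}{5}\right)\right) + \left(-1405 + 142\right) = \left(\left(30 - 72\right) + \left(117 - \frac{6}{5}\right)\right) - 1263 = \left(-42 + \frac{579}{5}\right) - 1263 = \frac{369}{5} - 1263 = - \frac{5946}{5}$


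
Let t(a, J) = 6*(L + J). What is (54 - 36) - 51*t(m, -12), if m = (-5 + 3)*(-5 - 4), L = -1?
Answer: 3996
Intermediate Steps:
m = 18 (m = -2*(-9) = 18)
t(a, J) = -6 + 6*J (t(a, J) = 6*(-1 + J) = -6 + 6*J)
(54 - 36) - 51*t(m, -12) = (54 - 36) - 51*(-6 + 6*(-12)) = 18 - 51*(-6 - 72) = 18 - 51*(-78) = 18 + 3978 = 3996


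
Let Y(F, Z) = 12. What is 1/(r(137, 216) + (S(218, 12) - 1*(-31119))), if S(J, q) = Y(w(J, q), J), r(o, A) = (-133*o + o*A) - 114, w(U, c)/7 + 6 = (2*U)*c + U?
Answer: 1/42388 ≈ 2.3592e-5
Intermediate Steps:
w(U, c) = -42 + 7*U + 14*U*c (w(U, c) = -42 + 7*((2*U)*c + U) = -42 + 7*(2*U*c + U) = -42 + 7*(U + 2*U*c) = -42 + (7*U + 14*U*c) = -42 + 7*U + 14*U*c)
r(o, A) = -114 - 133*o + A*o (r(o, A) = (-133*o + A*o) - 114 = -114 - 133*o + A*o)
S(J, q) = 12
1/(r(137, 216) + (S(218, 12) - 1*(-31119))) = 1/((-114 - 133*137 + 216*137) + (12 - 1*(-31119))) = 1/((-114 - 18221 + 29592) + (12 + 31119)) = 1/(11257 + 31131) = 1/42388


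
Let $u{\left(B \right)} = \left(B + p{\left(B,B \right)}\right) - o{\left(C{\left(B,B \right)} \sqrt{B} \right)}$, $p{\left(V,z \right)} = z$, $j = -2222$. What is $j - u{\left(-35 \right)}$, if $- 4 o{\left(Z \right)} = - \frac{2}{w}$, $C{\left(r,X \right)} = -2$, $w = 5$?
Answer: $- \frac{21519}{10} \approx -2151.9$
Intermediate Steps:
$o{\left(Z \right)} = \frac{1}{10}$ ($o{\left(Z \right)} = - \frac{\left(-2\right) \frac{1}{5}}{4} = \left(- \frac{1}{4}\right) \left(- \frac{2}{5}\right) = \frac{1}{10}$)
$u{\left(B \right)} = - \frac{1}{10} + 2 B$ ($u{\left(B \right)} = \left(B + B\right) - \frac{1}{10} = 2 B - \frac{1}{10} = - \frac{1}{10} + 2 B$)
$j - u{\left(-35 \right)} = -2222 - \left(- \frac{1}{10} + 2 \left(-35\right)\right) = -2222 - \left(- \frac{1}{10} - 70\right) = -2222 - - \frac{701}{10} = -2222 + \frac{701}{10} = - \frac{21519}{10}$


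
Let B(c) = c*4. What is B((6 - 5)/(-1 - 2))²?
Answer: 16/9 ≈ 1.7778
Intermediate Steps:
B(c) = 4*c
B((6 - 5)/(-1 - 2))² = (4*((6 - 5)/(-1 - 2)))² = (4*(1/(-3)))² = (4*(1*(-⅓)))² = (4*(-⅓))² = (-4/3)² = 16/9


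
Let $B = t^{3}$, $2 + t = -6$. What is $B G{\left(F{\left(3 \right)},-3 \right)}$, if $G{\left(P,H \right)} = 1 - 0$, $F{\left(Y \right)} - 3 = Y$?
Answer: $-512$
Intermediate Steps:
$t = -8$ ($t = -2 - 6 = -8$)
$F{\left(Y \right)} = 3 + Y$
$G{\left(P,H \right)} = 1$ ($G{\left(P,H \right)} = 1 + 0 = 1$)
$B = -512$ ($B = \left(-8\right)^{3} = -512$)
$B G{\left(F{\left(3 \right)},-3 \right)} = \left(-512\right) 1 = -512$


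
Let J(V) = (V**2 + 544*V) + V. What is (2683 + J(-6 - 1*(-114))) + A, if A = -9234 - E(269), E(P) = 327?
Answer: 63646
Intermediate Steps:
J(V) = V**2 + 545*V
A = -9561 (A = -9234 - 1*327 = -9234 - 327 = -9561)
(2683 + J(-6 - 1*(-114))) + A = (2683 + (-6 - 1*(-114))*(545 + (-6 - 1*(-114)))) - 9561 = (2683 + (-6 + 114)*(545 + (-6 + 114))) - 9561 = (2683 + 108*(545 + 108)) - 9561 = (2683 + 108*653) - 9561 = (2683 + 70524) - 9561 = 73207 - 9561 = 63646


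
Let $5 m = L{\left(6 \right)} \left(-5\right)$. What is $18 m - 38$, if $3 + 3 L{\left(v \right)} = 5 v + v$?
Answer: $-236$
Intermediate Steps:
$L{\left(v \right)} = -1 + 2 v$ ($L{\left(v \right)} = -1 + \frac{5 v + v}{3} = -1 + \frac{6 v}{3} = -1 + 2 v$)
$m = -11$ ($m = \frac{\left(-1 + 2 \cdot 6\right) \left(-5\right)}{5} = \frac{\left(-1 + 12\right) \left(-5\right)}{5} = \frac{11 \left(-5\right)}{5} = \frac{1}{5} \left(-55\right) = -11$)
$18 m - 38 = 18 \left(-11\right) - 38 = -198 - 38 = -236$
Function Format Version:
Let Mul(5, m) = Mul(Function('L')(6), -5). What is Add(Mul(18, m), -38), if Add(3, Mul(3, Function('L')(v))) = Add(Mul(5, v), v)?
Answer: -236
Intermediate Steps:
Function('L')(v) = Add(-1, Mul(2, v)) (Function('L')(v) = Add(-1, Mul(Rational(1, 3), Add(Mul(5, v), v))) = Add(-1, Mul(Rational(1, 3), Mul(6, v))) = Add(-1, Mul(2, v)))
m = -11 (m = Mul(Rational(1, 5), Mul(Add(-1, Mul(2, 6)), -5)) = Mul(Rational(1, 5), Mul(Add(-1, 12), -5)) = Mul(Rational(1, 5), Mul(11, -5)) = Mul(Rational(1, 5), -55) = -11)
Add(Mul(18, m), -38) = Add(Mul(18, -11), -38) = Add(-198, -38) = -236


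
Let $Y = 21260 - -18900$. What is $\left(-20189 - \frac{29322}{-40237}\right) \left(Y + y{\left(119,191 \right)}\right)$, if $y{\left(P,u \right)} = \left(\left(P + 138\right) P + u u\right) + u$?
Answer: $- \frac{87254866317465}{40237} \approx -2.1685 \cdot 10^{9}$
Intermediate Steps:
$Y = 40160$ ($Y = 21260 + 18900 = 40160$)
$y{\left(P,u \right)} = u + u^{2} + P \left(138 + P\right)$ ($y{\left(P,u \right)} = \left(\left(138 + P\right) P + u^{2}\right) + u = \left(P \left(138 + P\right) + u^{2}\right) + u = \left(u^{2} + P \left(138 + P\right)\right) + u = u + u^{2} + P \left(138 + P\right)$)
$\left(-20189 - \frac{29322}{-40237}\right) \left(Y + y{\left(119,191 \right)}\right) = \left(-20189 - \frac{29322}{-40237}\right) \left(40160 + \left(191 + 119^{2} + 191^{2} + 138 \cdot 119\right)\right) = \left(-20189 - - \frac{29322}{40237}\right) \left(40160 + \left(191 + 14161 + 36481 + 16422\right)\right) = \left(-20189 + \frac{29322}{40237}\right) \left(40160 + 67255\right) = \left(- \frac{812315471}{40237}\right) 107415 = - \frac{87254866317465}{40237}$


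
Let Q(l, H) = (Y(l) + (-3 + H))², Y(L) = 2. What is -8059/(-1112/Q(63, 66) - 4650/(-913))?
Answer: -31086988075/18630994 ≈ -1668.6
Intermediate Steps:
Q(l, H) = (-1 + H)² (Q(l, H) = (2 + (-3 + H))² = (-1 + H)²)
-8059/(-1112/Q(63, 66) - 4650/(-913)) = -8059/(-1112/(-1 + 66)² - 4650/(-913)) = -8059/(-1112/(65²) - 4650*(-1/913)) = -8059/(-1112/4225 + 4650/913) = -8059/18630994/3857425 = -8059*3857425/18630994 = -31086988075/18630994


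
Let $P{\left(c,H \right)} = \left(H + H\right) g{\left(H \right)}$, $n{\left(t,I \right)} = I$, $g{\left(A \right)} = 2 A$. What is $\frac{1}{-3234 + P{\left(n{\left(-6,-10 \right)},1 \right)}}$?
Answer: $- \frac{1}{3230} \approx -0.0003096$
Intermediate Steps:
$P{\left(c,H \right)} = 4 H^{2}$ ($P{\left(c,H \right)} = \left(H + H\right) 2 H = 2 H 2 H = 4 H^{2}$)
$\frac{1}{-3234 + P{\left(n{\left(-6,-10 \right)},1 \right)}} = \frac{1}{-3234 + 4 \cdot 1^{2}} = \frac{1}{-3234 + 4 \cdot 1} = \frac{1}{-3234 + 4} = \frac{1}{-3230} = - \frac{1}{3230}$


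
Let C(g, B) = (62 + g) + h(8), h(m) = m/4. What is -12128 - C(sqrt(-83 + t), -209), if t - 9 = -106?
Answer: -12192 - 6*I*sqrt(5) ≈ -12192.0 - 13.416*I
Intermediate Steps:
h(m) = m/4 (h(m) = m*(1/4) = m/4)
t = -97 (t = 9 - 106 = -97)
C(g, B) = 64 + g (C(g, B) = (62 + g) + (1/4)*8 = (62 + g) + 2 = 64 + g)
-12128 - C(sqrt(-83 + t), -209) = -12128 - (64 + sqrt(-83 - 97)) = -12128 - (64 + sqrt(-180)) = -12128 - (64 + 6*I*sqrt(5)) = -12128 + (-64 - 6*I*sqrt(5)) = -12192 - 6*I*sqrt(5)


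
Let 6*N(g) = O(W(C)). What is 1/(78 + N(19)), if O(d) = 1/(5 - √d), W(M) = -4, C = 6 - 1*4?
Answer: 81462/6356377 - 12*I/6356377 ≈ 0.012816 - 1.8879e-6*I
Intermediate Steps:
C = 2 (C = 6 - 4 = 2)
N(g) = -(-5 - 2*I)/174 (N(g) = (-1/(-5 + √(-4)))/6 = (-1/(-5 + 2*I))/6 = (-(-5 - 2*I)/29)/6 = -(-5 - 2*I)/174)
1/(78 + N(19)) = 1/(78 + (5/174 + I/87)) = 1/(13577/174 + I/87) = 1044*(13577/174 - I/87)/6356377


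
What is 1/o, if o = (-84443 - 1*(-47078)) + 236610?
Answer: 1/199245 ≈ 5.0189e-6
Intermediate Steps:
o = 199245 (o = (-84443 + 47078) + 236610 = -37365 + 236610 = 199245)
1/o = 1/199245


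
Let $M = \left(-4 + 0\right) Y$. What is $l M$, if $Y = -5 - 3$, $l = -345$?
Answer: $-11040$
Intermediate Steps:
$Y = -8$ ($Y = -5 - 3 = -8$)
$M = 32$ ($M = \left(-4 + 0\right) \left(-8\right) = \left(-4\right) \left(-8\right) = 32$)
$l M = \left(-345\right) 32 = -11040$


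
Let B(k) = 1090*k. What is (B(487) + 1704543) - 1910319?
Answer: 325054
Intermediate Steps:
(B(487) + 1704543) - 1910319 = (1090*487 + 1704543) - 1910319 = (530830 + 1704543) - 1910319 = 2235373 - 1910319 = 325054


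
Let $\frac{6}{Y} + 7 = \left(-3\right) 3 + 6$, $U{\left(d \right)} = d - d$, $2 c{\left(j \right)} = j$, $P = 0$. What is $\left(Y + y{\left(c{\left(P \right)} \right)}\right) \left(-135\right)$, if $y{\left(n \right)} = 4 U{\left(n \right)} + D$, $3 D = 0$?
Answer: $81$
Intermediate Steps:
$c{\left(j \right)} = \frac{j}{2}$
$U{\left(d \right)} = 0$
$Y = - \frac{3}{5}$ ($Y = \frac{6}{-7 + \left(\left(-3\right) 3 + 6\right)} = \frac{6}{-7 + \left(-9 + 6\right)} = \frac{6}{-7 - 3} = \frac{6}{-10} = 6 \left(- \frac{1}{10}\right) = - \frac{3}{5} \approx -0.6$)
$D = 0$ ($D = \frac{1}{3} \cdot 0 = 0$)
$y{\left(n \right)} = 0$ ($y{\left(n \right)} = 4 \cdot 0 + 0 = 0 + 0 = 0$)
$\left(Y + y{\left(c{\left(P \right)} \right)}\right) \left(-135\right) = \left(- \frac{3}{5} + 0\right) \left(-135\right) = \left(- \frac{3}{5}\right) \left(-135\right) = 81$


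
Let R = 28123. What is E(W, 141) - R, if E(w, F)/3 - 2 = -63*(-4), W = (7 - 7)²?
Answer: -27361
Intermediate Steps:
W = 0 (W = 0² = 0)
E(w, F) = 762 (E(w, F) = 6 + 3*(-63*(-4)) = 6 + 3*252 = 6 + 756 = 762)
E(W, 141) - R = 762 - 1*28123 = 762 - 28123 = -27361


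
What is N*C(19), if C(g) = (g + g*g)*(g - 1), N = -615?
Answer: -4206600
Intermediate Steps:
C(g) = (-1 + g)*(g + g²) (C(g) = (g + g²)*(-1 + g) = (-1 + g)*(g + g²))
N*C(19) = -615*(19³ - 1*19) = -615*(6859 - 19) = -615*6840 = -4206600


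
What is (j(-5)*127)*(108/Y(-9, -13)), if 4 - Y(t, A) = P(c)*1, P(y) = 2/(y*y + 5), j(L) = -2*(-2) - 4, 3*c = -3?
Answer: 0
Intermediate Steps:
c = -1 (c = (1/3)*(-3) = -1)
j(L) = 0 (j(L) = 4 - 4 = 0)
P(y) = 2/(5 + y**2) (P(y) = 2/(y**2 + 5) = 2/(5 + y**2))
Y(t, A) = 11/3 (Y(t, A) = 4 - 2/(5 + (-1)**2) = 4 - 2/(5 + 1) = 4 - 2/6 = 4 - 2*(1/6) = 4 - 1/3 = 11/3)
(j(-5)*127)*(108/Y(-9, -13)) = (0*127)*(108/(11/3)) = 0*(108*(3/11)) = 0*(324/11) = 0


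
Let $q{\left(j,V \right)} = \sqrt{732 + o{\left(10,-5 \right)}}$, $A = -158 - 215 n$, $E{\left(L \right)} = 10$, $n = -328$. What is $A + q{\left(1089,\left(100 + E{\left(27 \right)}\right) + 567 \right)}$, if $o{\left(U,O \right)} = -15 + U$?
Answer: $70362 + \sqrt{727} \approx 70389.0$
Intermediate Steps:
$A = 70362$ ($A = -158 - -70520 = -158 + 70520 = 70362$)
$q{\left(j,V \right)} = \sqrt{727}$ ($q{\left(j,V \right)} = \sqrt{732 + \left(-15 + 10\right)} = \sqrt{732 - 5} = \sqrt{727}$)
$A + q{\left(1089,\left(100 + E{\left(27 \right)}\right) + 567 \right)} = 70362 + \sqrt{727}$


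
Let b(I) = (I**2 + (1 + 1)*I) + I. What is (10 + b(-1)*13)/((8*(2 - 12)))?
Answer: 1/5 ≈ 0.20000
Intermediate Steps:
b(I) = I**2 + 3*I (b(I) = (I**2 + 2*I) + I = I**2 + 3*I)
(10 + b(-1)*13)/((8*(2 - 12))) = (10 - (3 - 1)*13)/((8*(2 - 12))) = (10 - 1*2*13)/((8*(-10))) = (10 - 2*13)/(-80) = (10 - 26)*(-1/80) = -16*(-1/80) = 1/5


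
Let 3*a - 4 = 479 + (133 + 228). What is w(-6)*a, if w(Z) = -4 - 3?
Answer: -5908/3 ≈ -1969.3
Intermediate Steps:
w(Z) = -7
a = 844/3 (a = 4/3 + (479 + (133 + 228))/3 = 4/3 + (479 + 361)/3 = 4/3 + (⅓)*840 = 4/3 + 280 = 844/3 ≈ 281.33)
w(-6)*a = -7*844/3 = -5908/3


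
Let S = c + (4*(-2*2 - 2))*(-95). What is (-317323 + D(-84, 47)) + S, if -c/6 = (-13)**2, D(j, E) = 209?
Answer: -315848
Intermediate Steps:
c = -1014 (c = -6*(-13)**2 = -6*169 = -1014)
S = 1266 (S = -1014 + (4*(-2*2 - 2))*(-95) = -1014 + (4*(-4 - 2))*(-95) = -1014 + (4*(-6))*(-95) = -1014 - 24*(-95) = -1014 + 2280 = 1266)
(-317323 + D(-84, 47)) + S = (-317323 + 209) + 1266 = -317114 + 1266 = -315848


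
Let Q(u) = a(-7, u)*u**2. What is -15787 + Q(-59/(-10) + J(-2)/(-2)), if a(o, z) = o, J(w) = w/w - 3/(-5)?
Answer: -1596907/100 ≈ -15969.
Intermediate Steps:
J(w) = 8/5 (J(w) = 1 - 3*(-1/5) = 1 + 3/5 = 8/5)
Q(u) = -7*u**2
-15787 + Q(-59/(-10) + J(-2)/(-2)) = -15787 - 7*(-59/(-10) + (8/5)/(-2))**2 = -15787 - 7*(-59*(-1/10) + (8/5)*(-1/2))**2 = -15787 - 7*(59/10 - 4/5)**2 = -15787 - 7*(51/10)**2 = -15787 - 7*2601/100 = -15787 - 18207/100 = -1596907/100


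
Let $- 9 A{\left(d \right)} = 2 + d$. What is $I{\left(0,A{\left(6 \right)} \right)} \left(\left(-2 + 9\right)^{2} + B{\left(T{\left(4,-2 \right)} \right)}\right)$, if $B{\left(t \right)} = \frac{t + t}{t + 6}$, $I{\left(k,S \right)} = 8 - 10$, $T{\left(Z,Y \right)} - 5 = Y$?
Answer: $- \frac{298}{3} \approx -99.333$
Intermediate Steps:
$T{\left(Z,Y \right)} = 5 + Y$
$A{\left(d \right)} = - \frac{2}{9} - \frac{d}{9}$ ($A{\left(d \right)} = - \frac{2 + d}{9} = - \frac{2}{9} - \frac{d}{9}$)
$I{\left(k,S \right)} = -2$
$B{\left(t \right)} = \frac{2 t}{6 + t}$
$I{\left(0,A{\left(6 \right)} \right)} \left(\left(-2 + 9\right)^{2} + B{\left(T{\left(4,-2 \right)} \right)}\right) = - 2 \left(\left(-2 + 9\right)^{2} + \frac{2 \left(5 - 2\right)}{6 + \left(5 - 2\right)}\right) = - 2 \left(7^{2} + 2 \cdot 3 \frac{1}{6 + 3}\right) = - 2 \left(49 + 2 \cdot 3 \cdot \frac{1}{9}\right) = - 2 \left(49 + \frac{2}{3}\right) = \left(-2\right) \frac{149}{3} = - \frac{298}{3}$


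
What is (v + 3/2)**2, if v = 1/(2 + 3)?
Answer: 289/100 ≈ 2.8900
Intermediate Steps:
v = 1/5 ≈ 0.20000
(v + 3/2)**2 = (1/5 + 3/2)**2 = (17/10)**2 = 289/100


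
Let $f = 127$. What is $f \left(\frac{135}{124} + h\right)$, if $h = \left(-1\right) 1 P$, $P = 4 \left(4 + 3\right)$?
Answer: $- \frac{423799}{124} \approx -3417.7$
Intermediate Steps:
$P = 28$ ($P = 4 \cdot 7 = 28$)
$h = -28$ ($h = \left(-1\right) 1 \cdot 28 = \left(-1\right) 28 = -28$)
$f \left(\frac{135}{124} + h\right) = 127 \left(\frac{135}{124} - 28\right) = 127 \left(- \frac{3337}{124}\right) = - \frac{423799}{124}$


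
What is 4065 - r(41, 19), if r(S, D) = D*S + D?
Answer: 3267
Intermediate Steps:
r(S, D) = D + D*S
4065 - r(41, 19) = 4065 - 19*(1 + 41) = 4065 - 19*42 = 4065 - 1*798 = 4065 - 798 = 3267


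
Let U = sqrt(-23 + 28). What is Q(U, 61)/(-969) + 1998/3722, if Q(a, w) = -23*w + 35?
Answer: 61647/31637 ≈ 1.9486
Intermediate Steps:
U = sqrt(5) ≈ 2.2361
Q(a, w) = 35 - 23*w
Q(U, 61)/(-969) + 1998/3722 = (35 - 23*61)/(-969) + 1998/3722 = (35 - 1403)*(-1/969) + 1998*(1/3722) = -1368*(-1/969) + 999/1861 = 24/17 + 999/1861 = 61647/31637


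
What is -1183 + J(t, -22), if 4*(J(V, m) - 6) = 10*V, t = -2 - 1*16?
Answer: -1222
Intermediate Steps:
t = -18 (t = -2 - 16 = -18)
J(V, m) = 6 + 5*V/2 (J(V, m) = 6 + (10*V)/4 = 6 + 5*V/2)
-1183 + J(t, -22) = -1183 + (6 + (5/2)*(-18)) = -1183 + (6 - 45) = -1183 - 39 = -1222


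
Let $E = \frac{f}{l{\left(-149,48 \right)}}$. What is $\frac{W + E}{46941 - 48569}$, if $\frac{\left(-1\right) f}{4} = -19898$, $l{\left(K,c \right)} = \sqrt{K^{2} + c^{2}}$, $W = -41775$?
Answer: $\frac{41775}{1628} - \frac{19898 \sqrt{145}}{767195} \approx 25.348$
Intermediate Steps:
$f = 79592$ ($f = \left(-4\right) \left(-19898\right) = 79592$)
$E = \frac{79592 \sqrt{145}}{1885}$ ($E = \frac{79592}{\sqrt{\left(-149\right)^{2} + 48^{2}}} = \frac{79592}{\sqrt{22201 + 2304}} = \frac{79592}{\sqrt{24505}} = \frac{79592}{13 \sqrt{145}} = 79592 \frac{\sqrt{145}}{1885} = \frac{79592 \sqrt{145}}{1885} \approx 508.44$)
$\frac{W + E}{46941 - 48569} = \frac{-41775 + \frac{79592 \sqrt{145}}{1885}}{46941 - 48569} = \frac{-41775 + \frac{79592 \sqrt{145}}{1885}}{-1628} = \left(-41775 + \frac{79592 \sqrt{145}}{1885}\right) \left(- \frac{1}{1628}\right) = \frac{41775}{1628} - \frac{19898 \sqrt{145}}{767195}$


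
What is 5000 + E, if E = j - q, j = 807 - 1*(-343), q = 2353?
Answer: 3797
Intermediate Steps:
j = 1150 (j = 807 + 343 = 1150)
E = -1203 (E = 1150 - 1*2353 = 1150 - 2353 = -1203)
5000 + E = 5000 - 1203 = 3797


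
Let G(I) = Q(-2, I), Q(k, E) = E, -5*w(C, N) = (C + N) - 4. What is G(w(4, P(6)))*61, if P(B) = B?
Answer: -366/5 ≈ -73.200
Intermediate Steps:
w(C, N) = ⅘ - C/5 - N/5 (w(C, N) = -((C + N) - 4)/5 = -(-4 + C + N)/5 = ⅘ - C/5 - N/5)
G(I) = I
G(w(4, P(6)))*61 = (⅘ - ⅕*4 - ⅕*6)*61 = (⅘ - ⅘ - 6/5)*61 = -6/5*61 = -366/5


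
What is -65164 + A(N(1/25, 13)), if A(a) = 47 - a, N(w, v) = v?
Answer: -65130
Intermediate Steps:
-65164 + A(N(1/25, 13)) = -65164 + (47 - 1*13) = -65164 + (47 - 13) = -65164 + 34 = -65130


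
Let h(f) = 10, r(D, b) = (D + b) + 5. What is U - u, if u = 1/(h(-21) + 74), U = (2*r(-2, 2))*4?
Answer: 3359/84 ≈ 39.988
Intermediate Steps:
r(D, b) = 5 + D + b
U = 40 (U = (2*(5 - 2 + 2))*4 = (2*5)*4 = 10*4 = 40)
u = 1/84 (u = 1/(10 + 74) = 1/84 ≈ 0.011905)
U - u = 40 - 1*1/84 = 40 - 1/84 = 3359/84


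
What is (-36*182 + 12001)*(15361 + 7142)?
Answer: 122618847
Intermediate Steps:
(-36*182 + 12001)*(15361 + 7142) = (-6552 + 12001)*22503 = 5449*22503 = 122618847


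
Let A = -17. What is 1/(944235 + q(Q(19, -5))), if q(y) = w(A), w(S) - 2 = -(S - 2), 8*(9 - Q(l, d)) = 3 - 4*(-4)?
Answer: 1/944256 ≈ 1.0590e-6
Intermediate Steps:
Q(l, d) = 53/8 (Q(l, d) = 9 - (3 - 4*(-4))/8 = 9 - (3 + 16)/8 = 9 - ⅛*19 = 9 - 19/8 = 53/8)
w(S) = 4 - S (w(S) = 2 - (S - 2) = 2 - (-2 + S) = 2 + (2 - S) = 4 - S)
q(y) = 21 (q(y) = 4 - 1*(-17) = 4 + 17 = 21)
1/(944235 + q(Q(19, -5))) = 1/(944235 + 21) = 1/944256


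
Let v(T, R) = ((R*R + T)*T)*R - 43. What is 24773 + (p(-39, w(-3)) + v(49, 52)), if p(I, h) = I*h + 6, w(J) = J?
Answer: 7039497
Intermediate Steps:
p(I, h) = 6 + I*h
v(T, R) = -43 + R*T*(T + R²) (v(T, R) = ((R² + T)*T)*R - 43 = ((T + R²)*T)*R - 43 = (T*(T + R²))*R - 43 = R*T*(T + R²) - 43 = -43 + R*T*(T + R²))
24773 + (p(-39, w(-3)) + v(49, 52)) = 24773 + ((6 - 39*(-3)) + (-43 + 52*49² + 49*52³)) = 24773 + ((6 + 117) + (-43 + 52*2401 + 49*140608)) = 24773 + (123 + (-43 + 124852 + 6889792)) = 24773 + (123 + 7014601) = 24773 + 7014724 = 7039497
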